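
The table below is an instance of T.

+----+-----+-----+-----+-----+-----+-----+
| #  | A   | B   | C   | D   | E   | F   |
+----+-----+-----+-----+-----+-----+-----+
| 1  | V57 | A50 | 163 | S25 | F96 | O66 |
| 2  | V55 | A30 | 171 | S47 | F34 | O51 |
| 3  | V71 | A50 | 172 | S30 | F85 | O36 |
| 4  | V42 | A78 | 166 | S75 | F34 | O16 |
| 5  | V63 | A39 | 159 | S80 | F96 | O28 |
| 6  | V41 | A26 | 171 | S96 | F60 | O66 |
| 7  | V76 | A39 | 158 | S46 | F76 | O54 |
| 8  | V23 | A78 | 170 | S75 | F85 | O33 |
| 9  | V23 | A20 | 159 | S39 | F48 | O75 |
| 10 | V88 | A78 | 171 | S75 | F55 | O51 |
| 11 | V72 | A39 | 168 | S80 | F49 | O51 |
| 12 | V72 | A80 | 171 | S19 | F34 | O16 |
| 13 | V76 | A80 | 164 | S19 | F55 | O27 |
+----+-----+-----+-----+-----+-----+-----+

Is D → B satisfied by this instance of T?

D=S25: row 1 → B = A50 ✓
D=S47: row 2 → B = A30 ✓
D=S30: row 3 → B = A50 ✓
D=S75: rows 4, 8, 10 → B = A78, A78, A78 ✓
D=S80: rows 5, 11 → B = A39, A39 ✓
D=S96: row 6 → B = A26 ✓
D=S46: row 7 → B = A39 ✓
D=S39: row 9 → B = A20 ✓
D=S19: rows 12, 13 → B = A80, A80 ✓
Every D value is associated with a single B value, so D → B holds.

Yes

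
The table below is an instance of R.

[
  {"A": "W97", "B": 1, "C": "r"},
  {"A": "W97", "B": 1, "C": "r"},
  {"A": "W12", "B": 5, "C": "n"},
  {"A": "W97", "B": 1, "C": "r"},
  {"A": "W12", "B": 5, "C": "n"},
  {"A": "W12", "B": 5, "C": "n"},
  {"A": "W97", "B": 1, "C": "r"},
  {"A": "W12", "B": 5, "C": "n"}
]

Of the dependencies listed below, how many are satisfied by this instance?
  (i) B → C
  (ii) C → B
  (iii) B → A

(i) B → C: every LHS value maps to a single RHS value — holds.
(ii) C → B: every LHS value maps to a single RHS value — holds.
(iii) B → A: every LHS value maps to a single RHS value — holds.
3 of the 3 dependencies hold.

3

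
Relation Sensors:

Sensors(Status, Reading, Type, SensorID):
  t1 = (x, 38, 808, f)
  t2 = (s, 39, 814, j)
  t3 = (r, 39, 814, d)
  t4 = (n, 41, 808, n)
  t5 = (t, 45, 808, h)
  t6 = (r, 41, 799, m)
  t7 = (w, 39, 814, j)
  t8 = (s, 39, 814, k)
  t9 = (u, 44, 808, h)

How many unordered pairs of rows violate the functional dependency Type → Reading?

Type=808: violating pairs (1,4), (1,5), (1,9), (4,5), (4,9), (5,9) — 6 pairs.
Type=814: all 4 rows agree on Reading — 0 pairs.

6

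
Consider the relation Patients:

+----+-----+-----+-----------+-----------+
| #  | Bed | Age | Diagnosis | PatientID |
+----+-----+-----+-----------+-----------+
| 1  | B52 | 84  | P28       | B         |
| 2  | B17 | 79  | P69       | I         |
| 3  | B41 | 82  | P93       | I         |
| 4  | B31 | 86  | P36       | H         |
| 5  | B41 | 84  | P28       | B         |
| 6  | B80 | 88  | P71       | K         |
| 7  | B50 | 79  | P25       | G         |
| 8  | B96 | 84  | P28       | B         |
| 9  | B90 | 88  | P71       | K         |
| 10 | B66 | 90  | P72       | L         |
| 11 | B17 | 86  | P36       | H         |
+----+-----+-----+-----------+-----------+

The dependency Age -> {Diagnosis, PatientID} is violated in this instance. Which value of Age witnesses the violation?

Age=84: rows 1, 5, 8 → {Diagnosis,PatientID} = (P28, B), (P28, B), (P28, B) ✓
Age=79: rows 2, 7 → {Diagnosis,PatientID} takes values {(P69, I), (P25, G)} — violation
Age=82: row 3 → {Diagnosis,PatientID} = (P93, I) ✓
Age=86: rows 4, 11 → {Diagnosis,PatientID} = (P36, H), (P36, H) ✓
Age=88: rows 6, 9 → {Diagnosis,PatientID} = (P71, K), (P71, K) ✓
Age=90: row 10 → {Diagnosis,PatientID} = (P72, L) ✓
The only Age value with inconsistent RHS is Age=79.

79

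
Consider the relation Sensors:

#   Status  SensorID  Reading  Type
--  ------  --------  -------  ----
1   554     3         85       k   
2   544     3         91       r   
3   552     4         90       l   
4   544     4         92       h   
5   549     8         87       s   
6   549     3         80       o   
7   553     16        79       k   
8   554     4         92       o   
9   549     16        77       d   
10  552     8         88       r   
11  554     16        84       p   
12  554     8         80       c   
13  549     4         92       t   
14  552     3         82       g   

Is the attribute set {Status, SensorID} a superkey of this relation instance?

Yes

All 14 rows have distinct {Status, SensorID} values, so {Status, SensorID} → (all attributes) holds and {Status, SensorID} is a superkey.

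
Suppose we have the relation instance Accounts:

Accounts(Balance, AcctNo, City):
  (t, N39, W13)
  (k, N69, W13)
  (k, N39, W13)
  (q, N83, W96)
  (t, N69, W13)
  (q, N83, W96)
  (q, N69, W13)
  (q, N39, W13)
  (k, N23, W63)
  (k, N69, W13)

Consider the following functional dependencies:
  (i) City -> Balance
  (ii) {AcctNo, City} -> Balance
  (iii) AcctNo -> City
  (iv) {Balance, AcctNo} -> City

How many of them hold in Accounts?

2

(i) City -> Balance: City=W13: 7 rows → Balance takes values {t, k, q} — violation — fails.
(ii) {AcctNo, City} -> Balance: (AcctNo=N39, City=W13): 3 rows → Balance takes values {t, k, q} — violation; (AcctNo=N69, City=W13): 4 rows → Balance takes values {k, t, q} — violation — fails.
(iii) AcctNo -> City: every LHS value maps to a single RHS value — holds.
(iv) {Balance, AcctNo} -> City: every LHS value maps to a single RHS value — holds.
2 of the 4 dependencies hold.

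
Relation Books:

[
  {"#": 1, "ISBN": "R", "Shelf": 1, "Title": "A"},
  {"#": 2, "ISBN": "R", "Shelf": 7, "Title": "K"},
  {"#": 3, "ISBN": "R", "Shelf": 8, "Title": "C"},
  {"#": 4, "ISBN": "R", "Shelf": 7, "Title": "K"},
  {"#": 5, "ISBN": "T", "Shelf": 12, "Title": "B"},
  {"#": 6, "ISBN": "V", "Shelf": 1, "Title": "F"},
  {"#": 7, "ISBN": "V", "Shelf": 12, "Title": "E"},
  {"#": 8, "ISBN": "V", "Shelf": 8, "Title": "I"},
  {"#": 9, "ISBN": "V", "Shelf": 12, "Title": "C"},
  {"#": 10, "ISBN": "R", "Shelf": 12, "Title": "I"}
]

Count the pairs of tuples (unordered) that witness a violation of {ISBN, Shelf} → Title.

(ISBN=R, Shelf=7): all 2 rows agree on Title — 0 pairs.
(ISBN=V, Shelf=12): violating pairs (7,9) — 1 pair.

1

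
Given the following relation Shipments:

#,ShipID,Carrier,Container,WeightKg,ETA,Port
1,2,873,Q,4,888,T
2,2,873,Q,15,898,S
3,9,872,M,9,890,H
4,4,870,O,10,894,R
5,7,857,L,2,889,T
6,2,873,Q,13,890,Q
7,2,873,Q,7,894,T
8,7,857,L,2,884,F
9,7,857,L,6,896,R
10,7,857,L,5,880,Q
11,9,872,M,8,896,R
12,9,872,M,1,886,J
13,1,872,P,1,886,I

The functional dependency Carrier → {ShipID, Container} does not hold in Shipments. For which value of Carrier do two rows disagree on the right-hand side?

872

Carrier=873: rows 1, 2, 6, 7 → {ShipID,Container} = (2, Q), (2, Q), (2, Q), (2, Q) ✓
Carrier=872: rows 3, 11, 12, 13 → {ShipID,Container} takes values {(9, M), (1, P)} — violation
Carrier=870: row 4 → {ShipID,Container} = (4, O) ✓
Carrier=857: rows 5, 8, 9, 10 → {ShipID,Container} = (7, L), (7, L), (7, L), (7, L) ✓
The only Carrier value with inconsistent RHS is Carrier=872.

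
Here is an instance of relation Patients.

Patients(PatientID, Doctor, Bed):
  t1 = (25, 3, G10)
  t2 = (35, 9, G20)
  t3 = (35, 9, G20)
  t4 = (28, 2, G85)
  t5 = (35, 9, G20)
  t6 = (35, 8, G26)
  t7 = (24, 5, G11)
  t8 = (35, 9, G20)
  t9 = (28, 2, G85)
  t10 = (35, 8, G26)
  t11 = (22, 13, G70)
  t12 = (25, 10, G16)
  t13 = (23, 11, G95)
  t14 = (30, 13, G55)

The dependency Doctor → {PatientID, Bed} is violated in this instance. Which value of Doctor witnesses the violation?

Doctor=3: row 1 → {PatientID,Bed} = (25, G10) ✓
Doctor=9: rows 2, 3, 5, 8 → {PatientID,Bed} = (35, G20), (35, G20), (35, G20), (35, G20) ✓
Doctor=2: rows 4, 9 → {PatientID,Bed} = (28, G85), (28, G85) ✓
Doctor=8: rows 6, 10 → {PatientID,Bed} = (35, G26), (35, G26) ✓
Doctor=5: row 7 → {PatientID,Bed} = (24, G11) ✓
Doctor=13: rows 11, 14 → {PatientID,Bed} takes values {(22, G70), (30, G55)} — violation
Doctor=10: row 12 → {PatientID,Bed} = (25, G16) ✓
Doctor=11: row 13 → {PatientID,Bed} = (23, G95) ✓
The only Doctor value with inconsistent RHS is Doctor=13.

13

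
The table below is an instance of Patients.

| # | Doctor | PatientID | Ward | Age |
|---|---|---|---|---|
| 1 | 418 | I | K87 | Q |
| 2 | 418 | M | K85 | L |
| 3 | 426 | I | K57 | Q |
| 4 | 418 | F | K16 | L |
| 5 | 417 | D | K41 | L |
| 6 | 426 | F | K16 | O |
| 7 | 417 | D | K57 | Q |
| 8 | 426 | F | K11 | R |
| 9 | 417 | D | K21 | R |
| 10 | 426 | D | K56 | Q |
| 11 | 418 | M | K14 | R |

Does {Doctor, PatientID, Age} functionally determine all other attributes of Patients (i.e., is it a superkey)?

All 11 rows have distinct {Doctor, PatientID, Age} values, so {Doctor, PatientID, Age} → (all attributes) holds and {Doctor, PatientID, Age} is a superkey.

Yes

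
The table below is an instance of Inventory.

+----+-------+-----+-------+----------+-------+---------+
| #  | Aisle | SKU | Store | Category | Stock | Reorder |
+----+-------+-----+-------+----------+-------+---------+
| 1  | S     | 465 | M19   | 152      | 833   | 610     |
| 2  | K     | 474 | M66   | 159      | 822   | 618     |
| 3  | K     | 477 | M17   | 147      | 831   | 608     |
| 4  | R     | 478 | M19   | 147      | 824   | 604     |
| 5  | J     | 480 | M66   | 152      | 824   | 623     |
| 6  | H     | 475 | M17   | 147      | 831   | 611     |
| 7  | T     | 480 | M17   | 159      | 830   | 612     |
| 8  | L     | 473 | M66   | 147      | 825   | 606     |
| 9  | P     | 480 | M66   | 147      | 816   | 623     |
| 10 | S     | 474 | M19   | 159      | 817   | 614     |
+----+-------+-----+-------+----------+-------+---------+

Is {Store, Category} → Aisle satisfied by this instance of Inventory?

No

(Store=M19, Category=152): row 1 → Aisle = S ✓
(Store=M66, Category=159): row 2 → Aisle = K ✓
(Store=M17, Category=147): rows 3, 6 → Aisle takes values {K, H} — violation
(Store=M19, Category=147): row 4 → Aisle = R ✓
(Store=M66, Category=152): row 5 → Aisle = J ✓
(Store=M17, Category=159): row 7 → Aisle = T ✓
(Store=M66, Category=147): rows 8, 9 → Aisle takes values {L, P} — violation
(Store=M19, Category=159): row 10 → Aisle = S ✓
Two rows agree on {Store, Category} but differ on Aisle, so {Store, Category} → Aisle does not hold.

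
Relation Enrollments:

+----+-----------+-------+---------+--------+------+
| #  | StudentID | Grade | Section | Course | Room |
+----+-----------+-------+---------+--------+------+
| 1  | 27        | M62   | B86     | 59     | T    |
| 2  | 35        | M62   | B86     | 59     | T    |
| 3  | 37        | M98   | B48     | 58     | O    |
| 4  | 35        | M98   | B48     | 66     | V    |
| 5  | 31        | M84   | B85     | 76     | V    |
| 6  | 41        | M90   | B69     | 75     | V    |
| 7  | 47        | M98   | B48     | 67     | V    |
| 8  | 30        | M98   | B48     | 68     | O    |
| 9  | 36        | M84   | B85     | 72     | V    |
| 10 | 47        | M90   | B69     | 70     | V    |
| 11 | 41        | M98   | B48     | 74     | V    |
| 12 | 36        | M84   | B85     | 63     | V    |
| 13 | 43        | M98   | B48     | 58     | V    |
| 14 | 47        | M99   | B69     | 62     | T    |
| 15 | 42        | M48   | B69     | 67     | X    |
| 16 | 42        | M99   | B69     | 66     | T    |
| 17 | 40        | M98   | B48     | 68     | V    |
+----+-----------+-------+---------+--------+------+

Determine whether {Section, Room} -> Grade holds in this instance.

Yes

(Section=B86, Room=T): rows 1, 2 → Grade = M62, M62 ✓
(Section=B48, Room=O): rows 3, 8 → Grade = M98, M98 ✓
(Section=B48, Room=V): rows 4, 7, 11, 13, 17 → Grade = M98, M98, M98, M98, M98 ✓
(Section=B85, Room=V): rows 5, 9, 12 → Grade = M84, M84, M84 ✓
(Section=B69, Room=V): rows 6, 10 → Grade = M90, M90 ✓
(Section=B69, Room=T): rows 14, 16 → Grade = M99, M99 ✓
(Section=B69, Room=X): row 15 → Grade = M48 ✓
Every {Section, Room} value is associated with a single Grade value, so {Section, Room} -> Grade holds.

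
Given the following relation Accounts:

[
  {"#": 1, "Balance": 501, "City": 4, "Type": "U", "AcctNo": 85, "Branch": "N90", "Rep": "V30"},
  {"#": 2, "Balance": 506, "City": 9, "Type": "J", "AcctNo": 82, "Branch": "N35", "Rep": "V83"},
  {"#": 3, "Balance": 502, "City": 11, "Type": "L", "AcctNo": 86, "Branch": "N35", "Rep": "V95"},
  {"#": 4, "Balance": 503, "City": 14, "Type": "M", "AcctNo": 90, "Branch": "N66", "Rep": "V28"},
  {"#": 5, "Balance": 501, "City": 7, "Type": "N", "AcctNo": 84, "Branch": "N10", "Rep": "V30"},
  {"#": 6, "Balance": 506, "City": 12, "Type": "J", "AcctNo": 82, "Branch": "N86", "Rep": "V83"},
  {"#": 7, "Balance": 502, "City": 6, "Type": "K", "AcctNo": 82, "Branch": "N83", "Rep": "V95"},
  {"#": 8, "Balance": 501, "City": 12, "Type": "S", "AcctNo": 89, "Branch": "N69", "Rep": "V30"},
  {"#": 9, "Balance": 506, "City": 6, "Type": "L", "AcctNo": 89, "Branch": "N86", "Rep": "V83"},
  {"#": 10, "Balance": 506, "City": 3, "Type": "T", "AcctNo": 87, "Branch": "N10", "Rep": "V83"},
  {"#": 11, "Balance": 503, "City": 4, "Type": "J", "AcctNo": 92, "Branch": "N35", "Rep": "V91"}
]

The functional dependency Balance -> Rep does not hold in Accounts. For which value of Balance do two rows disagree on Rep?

503

Balance=501: rows 1, 5, 8 → Rep = V30, V30, V30 ✓
Balance=506: rows 2, 6, 9, 10 → Rep = V83, V83, V83, V83 ✓
Balance=502: rows 3, 7 → Rep = V95, V95 ✓
Balance=503: rows 4, 11 → Rep takes values {V28, V91} — violation
The only Balance value with inconsistent Rep is Balance=503.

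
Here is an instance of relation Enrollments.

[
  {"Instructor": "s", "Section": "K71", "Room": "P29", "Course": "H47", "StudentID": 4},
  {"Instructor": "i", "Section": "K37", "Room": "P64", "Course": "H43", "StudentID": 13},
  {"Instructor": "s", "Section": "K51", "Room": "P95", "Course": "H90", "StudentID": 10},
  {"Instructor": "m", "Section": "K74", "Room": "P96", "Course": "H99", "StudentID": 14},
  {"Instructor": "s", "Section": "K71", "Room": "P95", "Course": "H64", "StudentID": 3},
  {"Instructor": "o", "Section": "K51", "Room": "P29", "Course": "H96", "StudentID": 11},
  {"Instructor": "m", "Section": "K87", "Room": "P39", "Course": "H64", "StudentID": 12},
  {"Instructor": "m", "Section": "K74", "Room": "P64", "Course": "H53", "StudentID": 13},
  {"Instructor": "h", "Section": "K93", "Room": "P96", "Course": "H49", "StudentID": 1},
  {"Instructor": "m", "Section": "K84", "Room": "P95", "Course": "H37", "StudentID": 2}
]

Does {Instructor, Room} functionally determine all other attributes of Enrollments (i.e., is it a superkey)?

No

Two distinct rows share (Instructor=s, Room=P95), so {Instructor, Room} does not determine every attribute — not a superkey.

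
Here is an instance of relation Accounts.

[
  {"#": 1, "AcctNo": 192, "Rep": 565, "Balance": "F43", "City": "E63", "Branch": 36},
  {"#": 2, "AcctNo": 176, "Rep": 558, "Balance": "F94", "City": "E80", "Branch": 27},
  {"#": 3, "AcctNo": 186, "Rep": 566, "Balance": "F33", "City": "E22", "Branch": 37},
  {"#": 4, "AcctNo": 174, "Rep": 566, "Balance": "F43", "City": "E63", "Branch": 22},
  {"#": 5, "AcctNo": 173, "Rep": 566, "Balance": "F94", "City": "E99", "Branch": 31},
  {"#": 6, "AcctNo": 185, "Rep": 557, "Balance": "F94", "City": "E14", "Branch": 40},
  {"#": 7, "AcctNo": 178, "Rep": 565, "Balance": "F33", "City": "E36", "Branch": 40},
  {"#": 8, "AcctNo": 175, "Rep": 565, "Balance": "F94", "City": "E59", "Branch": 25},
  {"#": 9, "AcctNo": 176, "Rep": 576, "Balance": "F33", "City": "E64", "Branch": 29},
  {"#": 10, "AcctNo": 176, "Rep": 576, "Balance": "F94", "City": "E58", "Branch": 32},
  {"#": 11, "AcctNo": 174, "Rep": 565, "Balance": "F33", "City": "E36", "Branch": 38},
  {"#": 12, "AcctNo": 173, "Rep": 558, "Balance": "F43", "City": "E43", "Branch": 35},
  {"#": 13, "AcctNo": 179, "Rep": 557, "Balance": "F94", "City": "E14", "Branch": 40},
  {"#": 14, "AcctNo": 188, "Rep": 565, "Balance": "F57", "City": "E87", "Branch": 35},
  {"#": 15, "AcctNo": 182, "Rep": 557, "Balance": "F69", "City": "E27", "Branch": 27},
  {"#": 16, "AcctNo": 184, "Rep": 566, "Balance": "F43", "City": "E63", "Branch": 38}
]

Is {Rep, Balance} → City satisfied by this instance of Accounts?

(Rep=565, Balance=F43): row 1 → City = E63 ✓
(Rep=558, Balance=F94): row 2 → City = E80 ✓
(Rep=566, Balance=F33): row 3 → City = E22 ✓
(Rep=566, Balance=F43): rows 4, 16 → City = E63, E63 ✓
(Rep=566, Balance=F94): row 5 → City = E99 ✓
(Rep=557, Balance=F94): rows 6, 13 → City = E14, E14 ✓
(Rep=565, Balance=F33): rows 7, 11 → City = E36, E36 ✓
(Rep=565, Balance=F94): row 8 → City = E59 ✓
(Rep=576, Balance=F33): row 9 → City = E64 ✓
(Rep=576, Balance=F94): row 10 → City = E58 ✓
(Rep=558, Balance=F43): row 12 → City = E43 ✓
(Rep=565, Balance=F57): row 14 → City = E87 ✓
(Rep=557, Balance=F69): row 15 → City = E27 ✓
Every {Rep, Balance} value is associated with a single City value, so {Rep, Balance} → City holds.

Yes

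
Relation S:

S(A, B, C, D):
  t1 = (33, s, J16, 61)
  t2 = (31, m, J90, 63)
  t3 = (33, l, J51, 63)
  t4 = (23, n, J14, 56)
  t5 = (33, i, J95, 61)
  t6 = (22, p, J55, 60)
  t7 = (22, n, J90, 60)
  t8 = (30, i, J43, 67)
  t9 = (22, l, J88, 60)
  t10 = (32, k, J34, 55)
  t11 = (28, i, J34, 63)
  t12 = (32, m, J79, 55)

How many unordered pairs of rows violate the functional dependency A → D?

2

A=33: violating pairs (1,3), (3,5) — 2 pairs.
A=22: all 3 rows agree on D — 0 pairs.
A=32: all 2 rows agree on D — 0 pairs.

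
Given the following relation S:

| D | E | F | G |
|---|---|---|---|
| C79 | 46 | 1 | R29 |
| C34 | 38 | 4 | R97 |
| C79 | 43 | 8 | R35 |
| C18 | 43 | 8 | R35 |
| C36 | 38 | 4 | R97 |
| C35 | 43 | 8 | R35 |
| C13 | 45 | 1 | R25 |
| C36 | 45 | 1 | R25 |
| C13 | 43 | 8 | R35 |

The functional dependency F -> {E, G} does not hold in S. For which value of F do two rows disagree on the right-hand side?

1

F=1: 3 rows → {E,G} takes values {(46, R29), (45, R25)} — violation
F=4: 2 rows → {E,G} = (38, R97), (38, R97) ✓
F=8: 4 rows → {E,G} = (43, R35), (43, R35), (43, R35), (43, R35) ✓
The only F value with inconsistent RHS is F=1.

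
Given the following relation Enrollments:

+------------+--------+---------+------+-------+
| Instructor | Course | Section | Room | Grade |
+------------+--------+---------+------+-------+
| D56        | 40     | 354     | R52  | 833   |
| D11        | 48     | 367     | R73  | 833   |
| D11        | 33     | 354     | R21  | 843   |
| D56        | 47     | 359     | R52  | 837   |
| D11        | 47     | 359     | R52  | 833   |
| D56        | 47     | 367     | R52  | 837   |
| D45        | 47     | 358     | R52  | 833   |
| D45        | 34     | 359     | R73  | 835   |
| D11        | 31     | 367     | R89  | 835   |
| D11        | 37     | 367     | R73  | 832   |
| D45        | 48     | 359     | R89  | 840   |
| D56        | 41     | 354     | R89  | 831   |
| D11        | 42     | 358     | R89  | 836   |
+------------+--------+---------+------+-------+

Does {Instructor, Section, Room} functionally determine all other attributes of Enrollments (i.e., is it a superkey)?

Two distinct rows share (Instructor=D11, Section=367, Room=R73), so {Instructor, Section, Room} does not determine every attribute — not a superkey.

No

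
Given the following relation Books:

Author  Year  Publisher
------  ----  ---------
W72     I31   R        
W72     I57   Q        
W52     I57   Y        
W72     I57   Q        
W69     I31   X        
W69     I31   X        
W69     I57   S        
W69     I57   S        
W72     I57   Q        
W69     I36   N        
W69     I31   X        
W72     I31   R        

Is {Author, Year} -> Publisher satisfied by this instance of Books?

Yes

(Author=W72, Year=I31): 2 rows → Publisher = R, R ✓
(Author=W72, Year=I57): 3 rows → Publisher = Q, Q, Q ✓
(Author=W52, Year=I57): 1 row → Publisher = Y ✓
(Author=W69, Year=I31): 3 rows → Publisher = X, X, X ✓
(Author=W69, Year=I57): 2 rows → Publisher = S, S ✓
(Author=W69, Year=I36): 1 row → Publisher = N ✓
Every {Author, Year} value is associated with a single Publisher value, so {Author, Year} -> Publisher holds.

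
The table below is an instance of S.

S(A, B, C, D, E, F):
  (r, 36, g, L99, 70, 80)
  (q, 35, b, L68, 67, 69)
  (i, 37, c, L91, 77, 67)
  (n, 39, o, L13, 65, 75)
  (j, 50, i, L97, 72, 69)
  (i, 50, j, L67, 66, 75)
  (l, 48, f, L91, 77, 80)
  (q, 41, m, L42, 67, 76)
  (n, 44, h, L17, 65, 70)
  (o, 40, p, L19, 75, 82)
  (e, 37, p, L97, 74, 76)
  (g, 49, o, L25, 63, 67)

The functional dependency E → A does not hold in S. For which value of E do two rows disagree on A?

E=70: 1 row → A = r ✓
E=67: 2 rows → A = q, q ✓
E=77: 2 rows → A takes values {i, l} — violation
E=65: 2 rows → A = n, n ✓
E=72: 1 row → A = j ✓
E=66: 1 row → A = i ✓
E=75: 1 row → A = o ✓
E=74: 1 row → A = e ✓
E=63: 1 row → A = g ✓
The only E value with inconsistent A is E=77.

77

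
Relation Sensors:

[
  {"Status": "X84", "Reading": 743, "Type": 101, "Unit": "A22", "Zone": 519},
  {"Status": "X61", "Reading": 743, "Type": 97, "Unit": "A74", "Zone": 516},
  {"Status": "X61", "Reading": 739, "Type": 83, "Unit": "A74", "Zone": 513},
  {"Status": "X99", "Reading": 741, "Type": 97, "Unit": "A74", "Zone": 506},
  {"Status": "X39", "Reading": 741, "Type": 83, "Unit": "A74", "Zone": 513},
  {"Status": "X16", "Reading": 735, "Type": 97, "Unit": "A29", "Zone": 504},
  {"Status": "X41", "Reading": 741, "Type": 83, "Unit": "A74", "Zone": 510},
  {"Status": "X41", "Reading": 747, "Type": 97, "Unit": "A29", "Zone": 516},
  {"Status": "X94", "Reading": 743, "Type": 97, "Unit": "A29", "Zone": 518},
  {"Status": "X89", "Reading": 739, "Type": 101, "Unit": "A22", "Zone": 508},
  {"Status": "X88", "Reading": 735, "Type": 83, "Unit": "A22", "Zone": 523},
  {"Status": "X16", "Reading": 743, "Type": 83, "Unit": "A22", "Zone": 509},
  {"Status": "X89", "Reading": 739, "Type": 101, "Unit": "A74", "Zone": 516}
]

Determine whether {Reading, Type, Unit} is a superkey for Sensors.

No

Two distinct rows share (Reading=741, Type=83, Unit=A74), so {Reading, Type, Unit} does not determine every attribute — not a superkey.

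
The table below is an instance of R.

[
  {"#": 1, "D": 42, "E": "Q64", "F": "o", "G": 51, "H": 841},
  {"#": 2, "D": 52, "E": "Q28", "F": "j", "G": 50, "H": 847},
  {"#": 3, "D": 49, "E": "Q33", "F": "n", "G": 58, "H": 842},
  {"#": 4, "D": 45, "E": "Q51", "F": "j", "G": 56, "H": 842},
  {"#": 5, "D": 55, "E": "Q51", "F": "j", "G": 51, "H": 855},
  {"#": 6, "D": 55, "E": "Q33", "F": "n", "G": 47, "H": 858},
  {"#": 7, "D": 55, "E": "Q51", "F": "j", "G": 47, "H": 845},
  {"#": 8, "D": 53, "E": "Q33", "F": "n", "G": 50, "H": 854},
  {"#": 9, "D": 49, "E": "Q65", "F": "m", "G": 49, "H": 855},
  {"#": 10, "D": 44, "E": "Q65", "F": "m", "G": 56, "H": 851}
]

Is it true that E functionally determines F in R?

E=Q64: row 1 → F = o ✓
E=Q28: row 2 → F = j ✓
E=Q33: rows 3, 6, 8 → F = n, n, n ✓
E=Q51: rows 4, 5, 7 → F = j, j, j ✓
E=Q65: rows 9, 10 → F = m, m ✓
Every E value is associated with a single F value, so E -> F holds.

Yes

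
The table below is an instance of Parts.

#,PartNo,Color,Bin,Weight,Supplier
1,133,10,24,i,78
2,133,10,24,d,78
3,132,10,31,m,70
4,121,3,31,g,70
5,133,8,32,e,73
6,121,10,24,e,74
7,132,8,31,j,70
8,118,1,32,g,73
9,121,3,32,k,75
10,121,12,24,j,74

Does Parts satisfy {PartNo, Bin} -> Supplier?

Yes

(PartNo=133, Bin=24): rows 1, 2 → Supplier = 78, 78 ✓
(PartNo=132, Bin=31): rows 3, 7 → Supplier = 70, 70 ✓
(PartNo=121, Bin=31): row 4 → Supplier = 70 ✓
(PartNo=133, Bin=32): row 5 → Supplier = 73 ✓
(PartNo=121, Bin=24): rows 6, 10 → Supplier = 74, 74 ✓
(PartNo=118, Bin=32): row 8 → Supplier = 73 ✓
(PartNo=121, Bin=32): row 9 → Supplier = 75 ✓
Every {PartNo, Bin} value is associated with a single Supplier value, so {PartNo, Bin} -> Supplier holds.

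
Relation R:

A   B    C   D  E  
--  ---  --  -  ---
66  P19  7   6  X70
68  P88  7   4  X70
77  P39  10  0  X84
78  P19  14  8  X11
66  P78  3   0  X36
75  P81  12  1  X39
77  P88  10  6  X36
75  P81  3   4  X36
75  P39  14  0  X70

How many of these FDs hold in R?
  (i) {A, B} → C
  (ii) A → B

(i) {A, B} → C: (A=75, B=P81): 2 rows → C takes values {12, 3} — violation — fails.
(ii) A → B: A=66: 2 rows → B takes values {P19, P78} — violation; A=77: 2 rows → B takes values {P39, P88} — violation; A=75: 3 rows → B takes values {P81, P39} — violation — fails.
None of the 2 dependencies hold.

0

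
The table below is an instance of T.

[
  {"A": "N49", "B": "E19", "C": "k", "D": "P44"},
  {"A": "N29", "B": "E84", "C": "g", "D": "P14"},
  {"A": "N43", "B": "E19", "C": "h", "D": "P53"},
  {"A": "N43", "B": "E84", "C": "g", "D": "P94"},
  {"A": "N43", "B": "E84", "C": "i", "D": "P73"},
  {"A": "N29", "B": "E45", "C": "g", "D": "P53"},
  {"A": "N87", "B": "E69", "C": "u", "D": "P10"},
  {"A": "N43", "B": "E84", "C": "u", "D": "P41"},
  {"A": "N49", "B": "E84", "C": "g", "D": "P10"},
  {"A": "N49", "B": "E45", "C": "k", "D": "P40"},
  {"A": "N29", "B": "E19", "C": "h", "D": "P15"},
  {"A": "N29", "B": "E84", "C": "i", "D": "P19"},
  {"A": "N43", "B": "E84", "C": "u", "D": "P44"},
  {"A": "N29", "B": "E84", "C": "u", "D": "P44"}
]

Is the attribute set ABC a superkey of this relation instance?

Two distinct rows share (A=N43, B=E84, C=u), so ABC does not determine every attribute — not a superkey.

No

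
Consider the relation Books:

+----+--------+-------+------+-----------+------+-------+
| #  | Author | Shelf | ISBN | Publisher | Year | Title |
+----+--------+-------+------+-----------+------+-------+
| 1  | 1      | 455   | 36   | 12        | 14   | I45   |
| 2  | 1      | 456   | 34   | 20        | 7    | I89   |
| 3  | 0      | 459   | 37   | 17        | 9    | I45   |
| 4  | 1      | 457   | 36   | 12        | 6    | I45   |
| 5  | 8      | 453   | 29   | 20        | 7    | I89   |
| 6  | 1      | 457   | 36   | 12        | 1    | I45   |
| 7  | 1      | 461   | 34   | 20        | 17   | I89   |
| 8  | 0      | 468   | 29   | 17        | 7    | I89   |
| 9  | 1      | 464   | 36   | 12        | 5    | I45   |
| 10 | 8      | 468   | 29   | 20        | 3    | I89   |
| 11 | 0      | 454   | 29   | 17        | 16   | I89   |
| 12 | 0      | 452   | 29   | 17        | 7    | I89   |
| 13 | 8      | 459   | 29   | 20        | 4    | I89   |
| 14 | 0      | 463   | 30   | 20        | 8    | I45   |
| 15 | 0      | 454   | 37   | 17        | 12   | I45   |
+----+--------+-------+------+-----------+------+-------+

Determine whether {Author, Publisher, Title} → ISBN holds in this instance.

(Author=1, Publisher=12, Title=I45): rows 1, 4, 6, 9 → ISBN = 36, 36, 36, 36 ✓
(Author=1, Publisher=20, Title=I89): rows 2, 7 → ISBN = 34, 34 ✓
(Author=0, Publisher=17, Title=I45): rows 3, 15 → ISBN = 37, 37 ✓
(Author=8, Publisher=20, Title=I89): rows 5, 10, 13 → ISBN = 29, 29, 29 ✓
(Author=0, Publisher=17, Title=I89): rows 8, 11, 12 → ISBN = 29, 29, 29 ✓
(Author=0, Publisher=20, Title=I45): row 14 → ISBN = 30 ✓
Every {Author, Publisher, Title} value is associated with a single ISBN value, so {Author, Publisher, Title} → ISBN holds.

Yes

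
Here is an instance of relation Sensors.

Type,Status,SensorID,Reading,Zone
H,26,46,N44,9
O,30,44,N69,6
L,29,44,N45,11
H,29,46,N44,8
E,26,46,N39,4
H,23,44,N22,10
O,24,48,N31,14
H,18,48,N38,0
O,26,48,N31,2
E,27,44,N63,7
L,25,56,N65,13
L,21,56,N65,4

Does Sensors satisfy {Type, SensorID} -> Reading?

Yes

(Type=H, SensorID=46): 2 rows → Reading = N44, N44 ✓
(Type=O, SensorID=44): 1 row → Reading = N69 ✓
(Type=L, SensorID=44): 1 row → Reading = N45 ✓
(Type=E, SensorID=46): 1 row → Reading = N39 ✓
(Type=H, SensorID=44): 1 row → Reading = N22 ✓
(Type=O, SensorID=48): 2 rows → Reading = N31, N31 ✓
(Type=H, SensorID=48): 1 row → Reading = N38 ✓
(Type=E, SensorID=44): 1 row → Reading = N63 ✓
(Type=L, SensorID=56): 2 rows → Reading = N65, N65 ✓
Every {Type, SensorID} value is associated with a single Reading value, so {Type, SensorID} -> Reading holds.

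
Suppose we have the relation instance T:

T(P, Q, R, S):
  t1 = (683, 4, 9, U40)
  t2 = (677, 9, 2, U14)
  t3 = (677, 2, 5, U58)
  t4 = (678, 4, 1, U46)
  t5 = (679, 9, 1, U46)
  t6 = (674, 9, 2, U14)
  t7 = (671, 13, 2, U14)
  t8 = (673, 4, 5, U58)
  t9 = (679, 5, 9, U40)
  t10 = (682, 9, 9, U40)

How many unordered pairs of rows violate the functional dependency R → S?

0

R=9: all 3 rows agree on S — 0 pairs.
R=2: all 3 rows agree on S — 0 pairs.
R=5: all 2 rows agree on S — 0 pairs.
R=1: all 2 rows agree on S — 0 pairs.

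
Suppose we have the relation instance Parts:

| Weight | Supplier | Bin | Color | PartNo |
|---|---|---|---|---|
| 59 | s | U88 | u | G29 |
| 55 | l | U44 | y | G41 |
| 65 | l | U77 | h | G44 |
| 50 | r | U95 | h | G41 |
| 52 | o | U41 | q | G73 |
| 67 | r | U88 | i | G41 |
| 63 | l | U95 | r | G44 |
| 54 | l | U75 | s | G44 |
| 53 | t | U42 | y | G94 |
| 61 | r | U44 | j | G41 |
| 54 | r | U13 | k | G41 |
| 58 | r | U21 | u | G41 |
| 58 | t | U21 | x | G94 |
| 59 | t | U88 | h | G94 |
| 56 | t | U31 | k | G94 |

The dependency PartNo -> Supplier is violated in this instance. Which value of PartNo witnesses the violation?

PartNo=G29: 1 row → Supplier = s ✓
PartNo=G41: 6 rows → Supplier takes values {l, r} — violation
PartNo=G44: 3 rows → Supplier = l, l, l ✓
PartNo=G73: 1 row → Supplier = o ✓
PartNo=G94: 4 rows → Supplier = t, t, t, t ✓
The only PartNo value with inconsistent Supplier is PartNo=G41.

G41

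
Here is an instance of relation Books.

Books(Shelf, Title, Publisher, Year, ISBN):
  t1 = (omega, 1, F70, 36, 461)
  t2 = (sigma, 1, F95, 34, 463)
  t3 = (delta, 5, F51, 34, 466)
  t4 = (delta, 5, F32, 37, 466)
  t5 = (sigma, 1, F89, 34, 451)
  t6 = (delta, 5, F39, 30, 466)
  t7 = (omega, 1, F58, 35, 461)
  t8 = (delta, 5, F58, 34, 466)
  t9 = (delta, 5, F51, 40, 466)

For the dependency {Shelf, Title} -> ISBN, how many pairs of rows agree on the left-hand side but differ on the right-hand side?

(Shelf=omega, Title=1): all 2 rows agree on ISBN — 0 pairs.
(Shelf=sigma, Title=1): violating pairs (2,5) — 1 pair.
(Shelf=delta, Title=5): all 5 rows agree on ISBN — 0 pairs.

1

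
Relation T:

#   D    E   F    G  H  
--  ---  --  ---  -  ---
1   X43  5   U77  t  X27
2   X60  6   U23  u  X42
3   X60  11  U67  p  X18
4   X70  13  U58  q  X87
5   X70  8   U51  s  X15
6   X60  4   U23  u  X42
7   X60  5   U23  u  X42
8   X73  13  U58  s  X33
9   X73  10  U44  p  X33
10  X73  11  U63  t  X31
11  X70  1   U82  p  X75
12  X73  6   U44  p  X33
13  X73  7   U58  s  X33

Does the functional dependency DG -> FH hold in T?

Yes

(D=X43, G=t): row 1 → {F,H} = (U77, X27) ✓
(D=X60, G=u): rows 2, 6, 7 → {F,H} = (U23, X42), (U23, X42), (U23, X42) ✓
(D=X60, G=p): row 3 → {F,H} = (U67, X18) ✓
(D=X70, G=q): row 4 → {F,H} = (U58, X87) ✓
(D=X70, G=s): row 5 → {F,H} = (U51, X15) ✓
(D=X73, G=s): rows 8, 13 → {F,H} = (U58, X33), (U58, X33) ✓
(D=X73, G=p): rows 9, 12 → {F,H} = (U44, X33), (U44, X33) ✓
(D=X73, G=t): row 10 → {F,H} = (U63, X31) ✓
(D=X70, G=p): row 11 → {F,H} = (U82, X75) ✓
Every DG value is associated with a single FH value, so DG -> FH holds.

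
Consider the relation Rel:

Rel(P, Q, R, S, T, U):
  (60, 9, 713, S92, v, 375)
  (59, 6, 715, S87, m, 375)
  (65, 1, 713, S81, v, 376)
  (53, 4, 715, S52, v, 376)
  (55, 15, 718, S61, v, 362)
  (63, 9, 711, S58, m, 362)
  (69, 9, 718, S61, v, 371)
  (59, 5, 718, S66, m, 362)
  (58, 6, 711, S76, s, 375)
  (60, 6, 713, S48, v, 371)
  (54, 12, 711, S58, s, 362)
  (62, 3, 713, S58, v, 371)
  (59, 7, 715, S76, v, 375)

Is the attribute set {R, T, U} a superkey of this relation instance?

No

Two distinct rows share (R=713, T=v, U=371), so {R, T, U} does not determine every attribute — not a superkey.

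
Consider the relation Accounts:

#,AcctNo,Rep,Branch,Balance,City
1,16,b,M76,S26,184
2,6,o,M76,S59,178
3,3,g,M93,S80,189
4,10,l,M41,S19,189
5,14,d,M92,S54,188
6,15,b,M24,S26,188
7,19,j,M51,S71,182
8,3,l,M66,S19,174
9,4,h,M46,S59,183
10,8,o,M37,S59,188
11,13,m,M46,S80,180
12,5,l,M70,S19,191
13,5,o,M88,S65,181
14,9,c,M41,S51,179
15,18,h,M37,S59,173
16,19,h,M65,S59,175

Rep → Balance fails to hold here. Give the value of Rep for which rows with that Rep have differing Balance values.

o

Rep=b: rows 1, 6 → Balance = S26, S26 ✓
Rep=o: rows 2, 10, 13 → Balance takes values {S59, S65} — violation
Rep=g: row 3 → Balance = S80 ✓
Rep=l: rows 4, 8, 12 → Balance = S19, S19, S19 ✓
Rep=d: row 5 → Balance = S54 ✓
Rep=j: row 7 → Balance = S71 ✓
Rep=h: rows 9, 15, 16 → Balance = S59, S59, S59 ✓
Rep=m: row 11 → Balance = S80 ✓
Rep=c: row 14 → Balance = S51 ✓
The only Rep value with inconsistent Balance is Rep=o.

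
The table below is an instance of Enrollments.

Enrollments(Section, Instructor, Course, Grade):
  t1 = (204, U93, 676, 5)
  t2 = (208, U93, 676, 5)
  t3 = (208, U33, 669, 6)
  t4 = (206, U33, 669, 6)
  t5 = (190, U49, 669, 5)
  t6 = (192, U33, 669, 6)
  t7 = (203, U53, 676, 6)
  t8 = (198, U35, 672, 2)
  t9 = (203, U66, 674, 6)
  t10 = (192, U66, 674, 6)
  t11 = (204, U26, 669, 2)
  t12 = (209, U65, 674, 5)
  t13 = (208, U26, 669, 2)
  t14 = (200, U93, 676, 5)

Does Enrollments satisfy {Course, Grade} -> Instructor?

Yes

(Course=676, Grade=5): rows 1, 2, 14 → Instructor = U93, U93, U93 ✓
(Course=669, Grade=6): rows 3, 4, 6 → Instructor = U33, U33, U33 ✓
(Course=669, Grade=5): row 5 → Instructor = U49 ✓
(Course=676, Grade=6): row 7 → Instructor = U53 ✓
(Course=672, Grade=2): row 8 → Instructor = U35 ✓
(Course=674, Grade=6): rows 9, 10 → Instructor = U66, U66 ✓
(Course=669, Grade=2): rows 11, 13 → Instructor = U26, U26 ✓
(Course=674, Grade=5): row 12 → Instructor = U65 ✓
Every {Course, Grade} value is associated with a single Instructor value, so {Course, Grade} -> Instructor holds.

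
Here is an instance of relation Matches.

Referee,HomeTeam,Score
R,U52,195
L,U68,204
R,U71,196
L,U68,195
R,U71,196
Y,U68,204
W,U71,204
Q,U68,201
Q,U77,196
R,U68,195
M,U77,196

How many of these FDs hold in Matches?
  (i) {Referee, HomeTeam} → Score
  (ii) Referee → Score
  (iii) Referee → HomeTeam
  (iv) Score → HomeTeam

0

(i) {Referee, HomeTeam} → Score: (Referee=L, HomeTeam=U68): 2 rows → Score takes values {204, 195} — violation — fails.
(ii) Referee → Score: Referee=R: 4 rows → Score takes values {195, 196} — violation; Referee=L: 2 rows → Score takes values {204, 195} — violation; Referee=Q: 2 rows → Score takes values {201, 196} — violation — fails.
(iii) Referee → HomeTeam: Referee=R: 4 rows → HomeTeam takes values {U52, U71, U68} — violation; Referee=Q: 2 rows → HomeTeam takes values {U68, U77} — violation — fails.
(iv) Score → HomeTeam: Score=195: 3 rows → HomeTeam takes values {U52, U68} — violation; Score=204: 3 rows → HomeTeam takes values {U68, U71} — violation; Score=196: 4 rows → HomeTeam takes values {U71, U77} — violation — fails.
None of the 4 dependencies hold.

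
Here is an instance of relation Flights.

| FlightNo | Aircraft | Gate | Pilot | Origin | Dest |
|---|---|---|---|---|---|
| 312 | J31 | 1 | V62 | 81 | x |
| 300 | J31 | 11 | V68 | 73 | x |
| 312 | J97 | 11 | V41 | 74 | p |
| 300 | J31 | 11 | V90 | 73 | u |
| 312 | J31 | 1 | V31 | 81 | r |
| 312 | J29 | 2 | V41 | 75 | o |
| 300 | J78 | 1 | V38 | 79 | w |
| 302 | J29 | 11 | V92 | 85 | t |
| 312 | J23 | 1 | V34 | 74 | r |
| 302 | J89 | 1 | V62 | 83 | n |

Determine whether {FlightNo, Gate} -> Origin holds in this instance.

(FlightNo=312, Gate=1): 3 rows → Origin takes values {81, 74} — violation
(FlightNo=300, Gate=11): 2 rows → Origin = 73, 73 ✓
(FlightNo=312, Gate=11): 1 row → Origin = 74 ✓
(FlightNo=312, Gate=2): 1 row → Origin = 75 ✓
(FlightNo=300, Gate=1): 1 row → Origin = 79 ✓
(FlightNo=302, Gate=11): 1 row → Origin = 85 ✓
(FlightNo=302, Gate=1): 1 row → Origin = 83 ✓
Two rows agree on {FlightNo, Gate} but differ on Origin, so {FlightNo, Gate} -> Origin does not hold.

No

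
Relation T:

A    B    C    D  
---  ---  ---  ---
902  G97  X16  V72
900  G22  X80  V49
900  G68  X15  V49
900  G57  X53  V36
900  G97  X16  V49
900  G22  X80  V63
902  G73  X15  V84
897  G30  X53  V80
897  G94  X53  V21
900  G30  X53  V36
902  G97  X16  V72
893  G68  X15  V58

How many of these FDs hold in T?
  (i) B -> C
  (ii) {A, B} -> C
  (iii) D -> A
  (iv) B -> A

(i) B -> C: every LHS value maps to a single RHS value — holds.
(ii) {A, B} -> C: every LHS value maps to a single RHS value — holds.
(iii) D -> A: every LHS value maps to a single RHS value — holds.
(iv) B -> A: B=G97: 3 rows → A takes values {902, 900} — violation; B=G68: 2 rows → A takes values {900, 893} — violation; B=G30: 2 rows → A takes values {897, 900} — violation — fails.
3 of the 4 dependencies hold.

3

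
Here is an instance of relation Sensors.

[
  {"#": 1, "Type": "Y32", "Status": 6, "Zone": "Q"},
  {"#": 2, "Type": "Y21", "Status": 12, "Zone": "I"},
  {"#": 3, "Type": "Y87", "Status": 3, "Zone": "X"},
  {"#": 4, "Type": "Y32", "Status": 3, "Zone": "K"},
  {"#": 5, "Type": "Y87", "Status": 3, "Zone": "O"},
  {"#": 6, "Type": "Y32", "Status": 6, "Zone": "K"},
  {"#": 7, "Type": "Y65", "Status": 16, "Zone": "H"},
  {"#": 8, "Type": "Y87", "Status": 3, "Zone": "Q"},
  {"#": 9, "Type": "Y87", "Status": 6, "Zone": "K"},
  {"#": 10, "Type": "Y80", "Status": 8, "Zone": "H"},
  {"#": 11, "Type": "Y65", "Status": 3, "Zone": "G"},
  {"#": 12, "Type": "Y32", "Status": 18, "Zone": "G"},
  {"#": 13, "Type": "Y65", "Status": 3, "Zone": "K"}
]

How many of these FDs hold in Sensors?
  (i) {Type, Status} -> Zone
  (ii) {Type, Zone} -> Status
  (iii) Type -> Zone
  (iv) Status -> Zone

(i) {Type, Status} -> Zone: (Type=Y32, Status=6): rows 1, 6 → Zone takes values {Q, K} — violation; (Type=Y87, Status=3): rows 3, 5, 8 → Zone takes values {X, O, Q} — violation; (Type=Y65, Status=3): rows 11, 13 → Zone takes values {G, K} — violation — fails.
(ii) {Type, Zone} -> Status: (Type=Y32, Zone=K): rows 4, 6 → Status takes values {3, 6} — violation — fails.
(iii) Type -> Zone: Type=Y32: rows 1, 4, 6, 12 → Zone takes values {Q, K, G} — violation; Type=Y87: rows 3, 5, 8, 9 → Zone takes values {X, O, Q, K} — violation; Type=Y65: rows 7, 11, 13 → Zone takes values {H, G, K} — violation — fails.
(iv) Status -> Zone: Status=6: rows 1, 6, 9 → Zone takes values {Q, K} — violation; Status=3: rows 3, 4, 5, 8, 11, 13 → Zone takes values {X, K, O, Q, G} — violation — fails.
None of the 4 dependencies hold.

0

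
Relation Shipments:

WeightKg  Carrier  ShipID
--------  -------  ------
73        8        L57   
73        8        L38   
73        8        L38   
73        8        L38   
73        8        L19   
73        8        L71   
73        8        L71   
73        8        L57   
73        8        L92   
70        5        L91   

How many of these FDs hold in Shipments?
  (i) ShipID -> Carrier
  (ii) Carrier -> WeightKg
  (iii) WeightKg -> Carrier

(i) ShipID -> Carrier: every LHS value maps to a single RHS value — holds.
(ii) Carrier -> WeightKg: every LHS value maps to a single RHS value — holds.
(iii) WeightKg -> Carrier: every LHS value maps to a single RHS value — holds.
3 of the 3 dependencies hold.

3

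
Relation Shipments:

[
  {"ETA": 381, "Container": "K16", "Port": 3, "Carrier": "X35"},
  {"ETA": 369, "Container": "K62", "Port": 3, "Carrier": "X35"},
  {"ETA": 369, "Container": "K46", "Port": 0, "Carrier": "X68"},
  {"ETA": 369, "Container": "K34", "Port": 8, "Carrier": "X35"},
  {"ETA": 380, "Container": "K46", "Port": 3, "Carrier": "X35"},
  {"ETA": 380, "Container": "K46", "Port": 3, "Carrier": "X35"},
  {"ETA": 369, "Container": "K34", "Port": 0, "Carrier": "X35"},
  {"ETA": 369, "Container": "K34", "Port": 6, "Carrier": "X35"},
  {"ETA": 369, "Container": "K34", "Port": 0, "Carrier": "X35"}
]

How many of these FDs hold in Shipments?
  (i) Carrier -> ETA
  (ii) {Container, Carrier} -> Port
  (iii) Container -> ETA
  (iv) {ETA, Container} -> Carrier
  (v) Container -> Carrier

1

(i) Carrier -> ETA: Carrier=X35: 8 rows → ETA takes values {381, 369, 380} — violation — fails.
(ii) {Container, Carrier} -> Port: (Container=K34, Carrier=X35): 4 rows → Port takes values {8, 0, 6} — violation — fails.
(iii) Container -> ETA: Container=K46: 3 rows → ETA takes values {369, 380} — violation — fails.
(iv) {ETA, Container} -> Carrier: every LHS value maps to a single RHS value — holds.
(v) Container -> Carrier: Container=K46: 3 rows → Carrier takes values {X68, X35} — violation — fails.
1 of the 5 dependencies holds.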